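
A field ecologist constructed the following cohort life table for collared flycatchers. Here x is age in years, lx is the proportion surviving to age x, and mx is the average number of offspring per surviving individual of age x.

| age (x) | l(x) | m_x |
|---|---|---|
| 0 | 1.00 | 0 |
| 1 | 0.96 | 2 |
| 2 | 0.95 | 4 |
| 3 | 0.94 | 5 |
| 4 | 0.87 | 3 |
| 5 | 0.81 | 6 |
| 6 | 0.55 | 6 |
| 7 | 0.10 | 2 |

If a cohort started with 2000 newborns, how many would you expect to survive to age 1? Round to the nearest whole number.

1920

Expected survivors = N0 · l_1 = 2000 × 0.96 = 1920 → 1920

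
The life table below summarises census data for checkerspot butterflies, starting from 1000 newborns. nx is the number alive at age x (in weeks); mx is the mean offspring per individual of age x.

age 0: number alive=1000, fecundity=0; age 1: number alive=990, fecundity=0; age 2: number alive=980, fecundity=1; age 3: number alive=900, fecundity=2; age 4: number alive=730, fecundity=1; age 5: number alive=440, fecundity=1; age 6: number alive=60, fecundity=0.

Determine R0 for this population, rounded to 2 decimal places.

lx = nx/n0 = nx/1000: 1, 0.99, 0.98, 0.9, 0.73, 0.44, 0.06
lx·mx by age: 0, 0, 0.98, 1.8, 0.73, 0.44, 0
R0 = Σ lx·mx = 3.95 → 3.95

3.95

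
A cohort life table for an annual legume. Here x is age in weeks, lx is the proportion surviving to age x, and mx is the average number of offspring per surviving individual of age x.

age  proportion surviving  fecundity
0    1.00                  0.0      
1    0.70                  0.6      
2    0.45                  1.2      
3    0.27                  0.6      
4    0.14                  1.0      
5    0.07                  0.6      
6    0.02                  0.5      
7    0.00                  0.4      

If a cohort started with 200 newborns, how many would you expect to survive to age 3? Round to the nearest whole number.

54

Expected survivors = N0 · l_3 = 200 × 0.27 = 54 → 54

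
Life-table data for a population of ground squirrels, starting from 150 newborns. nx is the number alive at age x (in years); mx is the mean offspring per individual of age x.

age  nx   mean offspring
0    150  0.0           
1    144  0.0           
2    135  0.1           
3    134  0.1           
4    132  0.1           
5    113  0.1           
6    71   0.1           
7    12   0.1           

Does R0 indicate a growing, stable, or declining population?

declining

lx = nx/n0 = nx/150: 1, 0.96, 0.9, 0.89333…, 0.88, 0.75333…, 0.47333…, 0.08
R0 = Σ lx·mx = 0 + 0 + 0.09 + 0.089333… + 0.088 + 0.075333… + 0.047333… + 0.008 = 0.398…
R0 < 1, so the population is declining.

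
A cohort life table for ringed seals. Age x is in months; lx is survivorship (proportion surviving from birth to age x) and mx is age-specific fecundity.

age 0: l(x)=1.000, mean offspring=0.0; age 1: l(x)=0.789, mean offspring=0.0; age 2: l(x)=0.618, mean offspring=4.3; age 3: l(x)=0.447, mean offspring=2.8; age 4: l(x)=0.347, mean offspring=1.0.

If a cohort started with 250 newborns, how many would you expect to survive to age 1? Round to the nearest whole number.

Expected survivors = N0 · l_1 = 250 × 0.789 = 197.25 → 197

197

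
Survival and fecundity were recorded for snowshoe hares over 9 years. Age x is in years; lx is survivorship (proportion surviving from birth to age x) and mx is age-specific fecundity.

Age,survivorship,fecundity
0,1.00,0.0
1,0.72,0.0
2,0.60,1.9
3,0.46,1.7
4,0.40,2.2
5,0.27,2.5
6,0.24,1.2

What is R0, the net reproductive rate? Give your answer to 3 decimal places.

lx·mx by age: 0, 0, 1.14, 0.782, 0.88, 0.675, 0.288
R0 = Σ lx·mx = 3.765 → 3.765

3.765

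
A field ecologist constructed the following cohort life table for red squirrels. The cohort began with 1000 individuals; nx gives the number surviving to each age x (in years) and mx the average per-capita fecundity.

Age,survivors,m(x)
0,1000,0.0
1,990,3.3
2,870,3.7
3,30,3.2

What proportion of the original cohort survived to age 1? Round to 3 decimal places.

l_1 = n_1/n_0 = 990/1000 = 0.99 → 0.990

0.990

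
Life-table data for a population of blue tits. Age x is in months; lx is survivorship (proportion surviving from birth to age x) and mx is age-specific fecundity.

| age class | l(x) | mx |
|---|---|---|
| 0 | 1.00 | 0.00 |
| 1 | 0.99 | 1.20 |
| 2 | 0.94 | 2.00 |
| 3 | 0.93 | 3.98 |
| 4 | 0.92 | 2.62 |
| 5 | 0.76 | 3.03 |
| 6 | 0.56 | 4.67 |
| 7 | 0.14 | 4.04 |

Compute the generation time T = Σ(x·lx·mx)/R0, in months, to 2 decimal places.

3.88

lx·mx: 0, 1.188, 1.88, 3.7014, 2.4104, 2.3028, 2.6152, 0.5656 → R0 = 14.6634
x·lx·mx: 0, 1.188, 3.76, 11.1042, 9.6416, 11.514, 15.6912, 3.9592 → Σ = 56.8582
T = 56.8582 / 14.6634 = 3.877559… → 3.88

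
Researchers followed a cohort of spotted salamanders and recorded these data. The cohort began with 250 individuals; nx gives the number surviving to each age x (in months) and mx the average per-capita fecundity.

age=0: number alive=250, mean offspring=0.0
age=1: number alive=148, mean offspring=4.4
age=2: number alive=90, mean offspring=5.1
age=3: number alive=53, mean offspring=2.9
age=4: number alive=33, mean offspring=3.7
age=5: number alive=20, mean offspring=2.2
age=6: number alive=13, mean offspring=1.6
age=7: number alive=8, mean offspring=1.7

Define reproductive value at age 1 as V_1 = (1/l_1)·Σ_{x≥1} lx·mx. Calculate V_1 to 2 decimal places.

lx = nx/n0 = nx/250: 1, 0.592, 0.36, 0.212, 0.132, 0.08, 0.052, 0.032
lx·mx for x ≥ 1: 2.6048, 1.836, 0.6148, 0.4884, 0.176, 0.0832, 0.0544 → sum = 5.8576
V_1 = 5.8576 / l_1 = 5.8576 / 0.592 = 9.894595… → 9.89

9.89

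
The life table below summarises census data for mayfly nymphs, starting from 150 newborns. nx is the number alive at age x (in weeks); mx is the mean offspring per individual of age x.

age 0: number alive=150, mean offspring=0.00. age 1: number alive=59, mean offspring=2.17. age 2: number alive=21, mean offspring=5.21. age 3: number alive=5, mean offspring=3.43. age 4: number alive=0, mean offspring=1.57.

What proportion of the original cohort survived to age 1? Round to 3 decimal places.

0.393

l_1 = n_1/n_0 = 59/150 = 0.393333… → 0.393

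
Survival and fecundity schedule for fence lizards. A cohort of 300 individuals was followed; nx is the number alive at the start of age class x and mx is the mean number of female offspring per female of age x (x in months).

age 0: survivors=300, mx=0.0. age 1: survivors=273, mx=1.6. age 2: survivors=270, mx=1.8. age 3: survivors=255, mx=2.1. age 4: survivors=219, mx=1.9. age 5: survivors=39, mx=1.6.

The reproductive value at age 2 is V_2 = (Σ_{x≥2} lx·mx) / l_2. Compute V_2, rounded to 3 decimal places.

lx = nx/n0 = nx/300: 1, 0.91, 0.9, 0.85, 0.73, 0.13
lx·mx for x ≥ 2: 1.62, 1.785, 1.387, 0.208 → sum = 5
V_2 = 5 / l_2 = 5 / 0.9 = 5.555556… → 5.556

5.556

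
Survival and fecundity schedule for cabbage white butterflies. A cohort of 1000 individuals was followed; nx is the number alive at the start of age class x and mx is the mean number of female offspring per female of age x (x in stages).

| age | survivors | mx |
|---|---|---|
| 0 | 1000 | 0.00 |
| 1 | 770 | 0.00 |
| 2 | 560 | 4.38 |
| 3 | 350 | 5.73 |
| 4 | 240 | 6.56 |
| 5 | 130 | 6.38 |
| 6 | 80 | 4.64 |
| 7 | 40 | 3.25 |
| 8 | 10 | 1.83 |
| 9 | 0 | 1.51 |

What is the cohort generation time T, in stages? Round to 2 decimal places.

lx = nx/n0 = nx/1000: 1, 0.77, 0.56, 0.35, 0.24, 0.13, 0.08, 0.04, 0.01, 0
lx·mx: 0, 0, 2.4528, 2.0055, 1.5744, 0.8294, 0.3712, 0.13, 0.0183, 0 → R0 = 7.3816
x·lx·mx: 0, 0, 4.9056, 6.0165, 6.2976, 4.147, 2.2272, 0.91, 0.1464, 0 → Σ = 24.6503
T = 24.6503 / 7.3816 = 3.339425… → 3.34

3.34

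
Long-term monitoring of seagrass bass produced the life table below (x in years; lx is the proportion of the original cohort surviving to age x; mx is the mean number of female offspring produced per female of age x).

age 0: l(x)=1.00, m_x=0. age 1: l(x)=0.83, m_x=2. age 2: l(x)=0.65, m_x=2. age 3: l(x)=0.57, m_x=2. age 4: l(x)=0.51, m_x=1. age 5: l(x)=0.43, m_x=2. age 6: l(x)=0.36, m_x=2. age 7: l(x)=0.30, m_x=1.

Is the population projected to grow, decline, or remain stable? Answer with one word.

R0 = Σ lx·mx = 0 + 1.66 + 1.3 + 1.14 + 0.51 + 0.86 + 0.72 + 0.3 = 6.49
R0 > 1, so the population is growing.

growing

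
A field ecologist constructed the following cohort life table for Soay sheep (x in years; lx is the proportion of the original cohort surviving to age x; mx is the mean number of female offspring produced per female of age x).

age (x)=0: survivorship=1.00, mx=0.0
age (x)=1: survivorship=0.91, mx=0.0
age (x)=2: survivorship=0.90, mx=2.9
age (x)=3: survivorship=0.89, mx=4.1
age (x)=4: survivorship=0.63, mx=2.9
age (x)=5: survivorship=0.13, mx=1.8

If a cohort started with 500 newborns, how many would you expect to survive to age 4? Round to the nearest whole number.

Expected survivors = N0 · l_4 = 500 × 0.63 = 315 → 315

315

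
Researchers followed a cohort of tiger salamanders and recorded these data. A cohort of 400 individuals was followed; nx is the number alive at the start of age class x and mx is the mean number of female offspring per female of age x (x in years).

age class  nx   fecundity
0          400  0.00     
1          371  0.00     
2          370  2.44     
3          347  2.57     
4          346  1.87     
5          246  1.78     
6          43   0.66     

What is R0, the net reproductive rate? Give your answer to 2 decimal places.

lx = nx/n0 = nx/400: 1, 0.9275, 0.925, 0.8675, 0.865, 0.615, 0.1075
lx·mx by age: 0, 0, 2.257, 2.229475, 1.61755, 1.0947, 0.07095
R0 = Σ lx·mx = 7.269675 → 7.27

7.27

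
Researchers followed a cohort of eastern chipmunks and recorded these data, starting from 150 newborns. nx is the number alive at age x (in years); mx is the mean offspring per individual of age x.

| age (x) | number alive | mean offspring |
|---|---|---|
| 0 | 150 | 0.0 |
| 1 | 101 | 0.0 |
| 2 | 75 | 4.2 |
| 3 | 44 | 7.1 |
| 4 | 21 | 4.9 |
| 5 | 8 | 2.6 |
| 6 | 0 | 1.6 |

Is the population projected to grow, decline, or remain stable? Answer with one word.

lx = nx/n0 = nx/150: 1, 0.67333…, 0.5, 0.29333…, 0.14, 0.05333…, 0
R0 = Σ lx·mx = 0 + 0 + 2.1 + 2.082667… + 0.686 + 0.138667… + 0 = 5.007333…
R0 > 1, so the population is growing.

growing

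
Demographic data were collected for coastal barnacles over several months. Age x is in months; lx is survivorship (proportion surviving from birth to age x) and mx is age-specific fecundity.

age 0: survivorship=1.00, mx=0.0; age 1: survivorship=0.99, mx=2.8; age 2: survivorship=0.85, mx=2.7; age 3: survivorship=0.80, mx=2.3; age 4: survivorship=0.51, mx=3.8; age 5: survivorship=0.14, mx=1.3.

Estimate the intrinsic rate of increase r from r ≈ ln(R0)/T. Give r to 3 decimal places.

R0 = Σ lx·mx = 0 + 2.772 + 2.295 + 1.84 + 1.938 + 0.182 = 9.027
Σ x·lx·mx = 21.544; T = 21.544/9.027 = 2.38662…
r ≈ ln(R0)/T = ln(9.027)/2.38662… = 0.9219… → 0.922

0.922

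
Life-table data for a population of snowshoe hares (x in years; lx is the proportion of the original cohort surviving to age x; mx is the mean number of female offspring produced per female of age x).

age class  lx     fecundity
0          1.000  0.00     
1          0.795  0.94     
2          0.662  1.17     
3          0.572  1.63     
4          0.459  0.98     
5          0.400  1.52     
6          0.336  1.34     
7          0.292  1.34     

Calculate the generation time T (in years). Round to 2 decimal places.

lx·mx: 0, 0.7473, 0.77454, 0.93236, 0.44982, 0.608, 0.45024, 0.39128 → R0 = 4.35354
x·lx·mx: 0, 0.7473, 1.54908, 2.79708, 1.79928, 3.04, 2.70144, 2.73896 → Σ = 15.37314
T = 15.37314 / 4.35354 = 3.531182… → 3.53

3.53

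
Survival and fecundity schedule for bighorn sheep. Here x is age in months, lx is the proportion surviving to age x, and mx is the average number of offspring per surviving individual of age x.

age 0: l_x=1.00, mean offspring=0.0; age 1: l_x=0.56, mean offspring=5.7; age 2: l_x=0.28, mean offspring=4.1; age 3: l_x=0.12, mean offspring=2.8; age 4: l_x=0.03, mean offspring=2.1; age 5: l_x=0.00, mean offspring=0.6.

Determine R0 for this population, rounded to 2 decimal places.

lx·mx by age: 0, 3.192, 1.148, 0.336, 0.063, 0
R0 = Σ lx·mx = 4.739 → 4.74

4.74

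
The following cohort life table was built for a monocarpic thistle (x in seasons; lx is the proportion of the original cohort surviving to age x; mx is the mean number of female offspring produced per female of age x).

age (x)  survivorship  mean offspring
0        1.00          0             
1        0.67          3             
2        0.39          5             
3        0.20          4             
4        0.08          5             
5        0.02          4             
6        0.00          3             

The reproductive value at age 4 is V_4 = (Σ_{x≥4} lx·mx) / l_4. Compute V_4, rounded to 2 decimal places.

6.00

lx·mx for x ≥ 4: 0.4, 0.08, 0 → sum = 0.48
V_4 = 0.48 / l_4 = 0.48 / 0.08 = 6 → 6.00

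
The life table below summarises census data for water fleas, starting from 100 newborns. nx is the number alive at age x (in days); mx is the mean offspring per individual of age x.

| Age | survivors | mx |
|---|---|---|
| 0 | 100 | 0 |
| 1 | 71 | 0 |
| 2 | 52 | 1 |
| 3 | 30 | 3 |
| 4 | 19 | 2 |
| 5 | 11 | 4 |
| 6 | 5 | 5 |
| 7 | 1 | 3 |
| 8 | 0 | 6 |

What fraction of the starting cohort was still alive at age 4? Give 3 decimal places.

0.190

l_4 = n_4/n_0 = 19/100 = 0.19 → 0.190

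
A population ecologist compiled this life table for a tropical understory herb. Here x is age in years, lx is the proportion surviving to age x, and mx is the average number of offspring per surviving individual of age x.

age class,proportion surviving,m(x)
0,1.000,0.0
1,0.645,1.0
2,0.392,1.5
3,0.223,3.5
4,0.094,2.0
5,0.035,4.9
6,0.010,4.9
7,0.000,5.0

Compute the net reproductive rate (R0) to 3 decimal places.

lx·mx by age: 0, 0.645, 0.588, 0.7805, 0.188, 0.1715, 0.049, 0
R0 = Σ lx·mx = 2.422 → 2.422

2.422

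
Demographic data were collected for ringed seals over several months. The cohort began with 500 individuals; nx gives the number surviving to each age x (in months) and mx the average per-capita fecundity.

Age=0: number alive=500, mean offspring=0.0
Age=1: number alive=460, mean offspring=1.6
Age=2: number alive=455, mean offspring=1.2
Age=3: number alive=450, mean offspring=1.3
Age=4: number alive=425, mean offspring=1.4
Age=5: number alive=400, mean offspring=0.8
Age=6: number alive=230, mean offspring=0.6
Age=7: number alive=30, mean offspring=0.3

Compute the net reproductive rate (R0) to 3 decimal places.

5.858

lx = nx/n0 = nx/500: 1, 0.92, 0.91, 0.9, 0.85, 0.8, 0.46, 0.06
lx·mx by age: 0, 1.472, 1.092, 1.17, 1.19, 0.64, 0.276, 0.018
R0 = Σ lx·mx = 5.858 → 5.858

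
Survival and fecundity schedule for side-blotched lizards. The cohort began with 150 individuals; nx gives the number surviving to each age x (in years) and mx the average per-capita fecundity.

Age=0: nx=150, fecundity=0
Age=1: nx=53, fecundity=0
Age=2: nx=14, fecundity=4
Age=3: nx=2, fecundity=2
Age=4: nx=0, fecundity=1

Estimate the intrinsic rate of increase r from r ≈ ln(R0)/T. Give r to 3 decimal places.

-0.443

lx = nx/n0 = nx/150: 1, 0.35333…, 0.09333…, 0.01333…, 0
R0 = Σ lx·mx = 0 + 0 + 0.37333… + 0.02667… + 0 = 0.4…
Σ x·lx·mx = 0.826667…; T = 0.826667…/0.4… = 2.06667…
r ≈ ln(R0)/T = ln(0.4…)/2.06667… = -0.44337… → -0.443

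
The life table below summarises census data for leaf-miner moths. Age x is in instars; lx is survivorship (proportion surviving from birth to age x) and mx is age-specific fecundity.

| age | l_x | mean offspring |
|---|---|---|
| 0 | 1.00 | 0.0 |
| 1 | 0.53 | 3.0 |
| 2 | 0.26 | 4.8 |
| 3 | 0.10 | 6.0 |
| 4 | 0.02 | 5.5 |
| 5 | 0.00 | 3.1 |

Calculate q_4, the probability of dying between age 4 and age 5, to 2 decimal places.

1.00

q_4 = (l_4 − l_5) / l_4 = (0.02 − 0) / 0.02
     = 0.02 / 0.02 = 1 → 1.00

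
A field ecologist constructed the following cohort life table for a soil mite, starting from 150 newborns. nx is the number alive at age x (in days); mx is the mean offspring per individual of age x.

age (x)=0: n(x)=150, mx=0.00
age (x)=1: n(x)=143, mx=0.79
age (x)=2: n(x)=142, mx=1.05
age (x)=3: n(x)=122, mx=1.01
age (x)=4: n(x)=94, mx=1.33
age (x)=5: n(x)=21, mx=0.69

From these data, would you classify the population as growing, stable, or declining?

growing

lx = nx/n0 = nx/150: 1, 0.95333…, 0.94667…, 0.81333…, 0.62667…, 0.14
R0 = Σ lx·mx = 0 + 0.753133… + 0.994… + 0.821467… + 0.833467… + 0.0966 = 3.498667…
R0 > 1, so the population is growing.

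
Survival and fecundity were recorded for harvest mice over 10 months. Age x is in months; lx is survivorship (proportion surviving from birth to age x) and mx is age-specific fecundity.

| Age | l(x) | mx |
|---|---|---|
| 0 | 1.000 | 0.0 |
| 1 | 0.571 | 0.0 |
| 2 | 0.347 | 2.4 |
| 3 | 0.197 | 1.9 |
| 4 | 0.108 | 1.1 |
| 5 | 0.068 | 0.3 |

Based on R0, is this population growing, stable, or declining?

growing

R0 = Σ lx·mx = 0 + 0 + 0.8328 + 0.3743 + 0.1188 + 0.0204 = 1.3463
R0 > 1, so the population is growing.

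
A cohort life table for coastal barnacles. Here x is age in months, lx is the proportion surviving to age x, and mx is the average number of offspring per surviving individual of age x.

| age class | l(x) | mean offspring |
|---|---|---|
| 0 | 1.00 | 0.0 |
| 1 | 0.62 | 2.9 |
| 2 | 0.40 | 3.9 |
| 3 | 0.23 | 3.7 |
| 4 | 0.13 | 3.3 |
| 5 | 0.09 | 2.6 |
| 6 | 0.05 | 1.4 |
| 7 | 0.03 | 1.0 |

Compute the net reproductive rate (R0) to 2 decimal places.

lx·mx by age: 0, 1.798, 1.56, 0.851, 0.429, 0.234, 0.07, 0.03
R0 = Σ lx·mx = 4.972 → 4.97

4.97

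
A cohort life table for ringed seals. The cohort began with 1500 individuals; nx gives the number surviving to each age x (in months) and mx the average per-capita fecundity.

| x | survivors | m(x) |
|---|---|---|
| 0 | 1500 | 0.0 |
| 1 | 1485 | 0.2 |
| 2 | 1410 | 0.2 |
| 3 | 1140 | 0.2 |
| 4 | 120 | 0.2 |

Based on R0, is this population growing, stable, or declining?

lx = nx/n0 = nx/1500: 1, 0.99, 0.94, 0.76, 0.08
R0 = Σ lx·mx = 0 + 0.198 + 0.188 + 0.152 + 0.016 = 0.554
R0 < 1, so the population is declining.

declining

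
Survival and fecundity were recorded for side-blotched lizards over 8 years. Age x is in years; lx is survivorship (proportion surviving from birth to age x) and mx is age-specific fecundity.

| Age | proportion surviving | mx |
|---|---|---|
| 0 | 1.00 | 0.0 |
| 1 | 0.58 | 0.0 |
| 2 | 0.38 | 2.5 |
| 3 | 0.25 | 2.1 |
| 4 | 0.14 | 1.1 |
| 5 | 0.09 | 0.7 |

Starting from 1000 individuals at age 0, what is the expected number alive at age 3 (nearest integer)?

Expected survivors = N0 · l_3 = 1000 × 0.25 = 250 → 250

250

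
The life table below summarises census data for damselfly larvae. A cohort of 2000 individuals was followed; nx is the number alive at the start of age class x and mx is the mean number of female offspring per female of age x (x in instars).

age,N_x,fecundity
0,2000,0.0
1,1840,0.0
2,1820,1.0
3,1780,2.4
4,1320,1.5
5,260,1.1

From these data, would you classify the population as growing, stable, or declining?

lx = nx/n0 = nx/2000: 1, 0.92, 0.91, 0.89, 0.66, 0.13
R0 = Σ lx·mx = 0 + 0 + 0.91 + 2.136 + 0.99 + 0.143 = 4.179
R0 > 1, so the population is growing.

growing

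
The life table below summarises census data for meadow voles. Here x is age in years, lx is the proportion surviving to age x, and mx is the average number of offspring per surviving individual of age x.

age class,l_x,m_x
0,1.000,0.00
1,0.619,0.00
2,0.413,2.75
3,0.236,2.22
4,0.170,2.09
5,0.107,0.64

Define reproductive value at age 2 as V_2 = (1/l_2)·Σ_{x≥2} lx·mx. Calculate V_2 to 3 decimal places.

lx·mx for x ≥ 2: 1.13575, 0.52392, 0.3553, 0.06848 → sum = 2.08345
V_2 = 2.08345 / l_2 = 2.08345 / 0.413 = 5.044673… → 5.045

5.045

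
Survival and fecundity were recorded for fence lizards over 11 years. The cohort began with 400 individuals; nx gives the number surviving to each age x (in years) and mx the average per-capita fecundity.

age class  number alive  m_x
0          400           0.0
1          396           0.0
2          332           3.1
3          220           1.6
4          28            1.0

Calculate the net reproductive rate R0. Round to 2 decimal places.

3.52

lx = nx/n0 = nx/400: 1, 0.99, 0.83, 0.55, 0.07
lx·mx by age: 0, 0, 2.573, 0.88, 0.07
R0 = Σ lx·mx = 3.523 → 3.52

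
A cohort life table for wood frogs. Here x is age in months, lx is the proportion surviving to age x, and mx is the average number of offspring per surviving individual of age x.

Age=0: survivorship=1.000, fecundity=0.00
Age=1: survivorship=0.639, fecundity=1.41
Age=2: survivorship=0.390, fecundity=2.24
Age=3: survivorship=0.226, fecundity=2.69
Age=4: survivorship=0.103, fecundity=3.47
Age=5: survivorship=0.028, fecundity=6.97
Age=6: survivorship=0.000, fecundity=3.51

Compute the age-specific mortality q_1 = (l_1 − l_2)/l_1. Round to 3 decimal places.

0.390

q_1 = (l_1 − l_2) / l_1 = (0.639 − 0.39) / 0.639
     = 0.249 / 0.639 = 0.389671… → 0.390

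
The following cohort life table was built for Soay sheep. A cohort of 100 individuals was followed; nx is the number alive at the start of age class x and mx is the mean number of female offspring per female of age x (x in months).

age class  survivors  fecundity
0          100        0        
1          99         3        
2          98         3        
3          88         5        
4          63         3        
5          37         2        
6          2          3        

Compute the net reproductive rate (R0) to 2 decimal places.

lx = nx/n0 = nx/100: 1, 0.99, 0.98, 0.88, 0.63, 0.37, 0.02
lx·mx by age: 0, 2.97, 2.94, 4.4, 1.89, 0.74, 0.06
R0 = Σ lx·mx = 13 → 13.00

13.00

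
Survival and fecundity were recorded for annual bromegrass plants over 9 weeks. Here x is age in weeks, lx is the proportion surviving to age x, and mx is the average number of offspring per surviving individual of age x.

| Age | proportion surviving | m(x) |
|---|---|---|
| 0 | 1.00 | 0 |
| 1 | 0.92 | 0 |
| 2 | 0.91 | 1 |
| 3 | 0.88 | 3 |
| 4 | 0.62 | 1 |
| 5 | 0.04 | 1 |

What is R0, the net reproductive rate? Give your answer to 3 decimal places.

4.210

lx·mx by age: 0, 0, 0.91, 2.64, 0.62, 0.04
R0 = Σ lx·mx = 4.21 → 4.210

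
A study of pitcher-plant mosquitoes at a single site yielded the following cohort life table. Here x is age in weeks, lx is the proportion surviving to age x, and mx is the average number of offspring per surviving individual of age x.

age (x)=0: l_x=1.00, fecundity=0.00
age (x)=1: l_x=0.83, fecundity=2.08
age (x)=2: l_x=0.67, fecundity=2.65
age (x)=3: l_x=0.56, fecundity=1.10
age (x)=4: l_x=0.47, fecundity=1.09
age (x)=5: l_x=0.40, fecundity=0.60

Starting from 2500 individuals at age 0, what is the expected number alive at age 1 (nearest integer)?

Expected survivors = N0 · l_1 = 2500 × 0.83 = 2075 → 2075

2075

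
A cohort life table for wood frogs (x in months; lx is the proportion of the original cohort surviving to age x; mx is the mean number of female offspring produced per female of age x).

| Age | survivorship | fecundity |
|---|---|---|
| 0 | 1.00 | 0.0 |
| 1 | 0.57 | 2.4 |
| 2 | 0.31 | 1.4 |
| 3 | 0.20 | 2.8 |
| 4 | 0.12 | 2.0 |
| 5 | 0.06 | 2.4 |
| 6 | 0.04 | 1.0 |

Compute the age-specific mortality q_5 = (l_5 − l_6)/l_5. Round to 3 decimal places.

0.333

q_5 = (l_5 − l_6) / l_5 = (0.06 − 0.04) / 0.06
     = 0.02 / 0.06 = 0.333333… → 0.333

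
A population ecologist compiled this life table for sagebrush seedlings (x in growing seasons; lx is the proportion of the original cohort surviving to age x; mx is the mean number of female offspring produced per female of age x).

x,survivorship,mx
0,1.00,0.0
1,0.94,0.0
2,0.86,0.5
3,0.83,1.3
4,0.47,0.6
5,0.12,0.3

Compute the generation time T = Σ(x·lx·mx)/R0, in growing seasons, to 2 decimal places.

lx·mx: 0, 0, 0.43, 1.079, 0.282, 0.036 → R0 = 1.827
x·lx·mx: 0, 0, 0.86, 3.237, 1.128, 0.18 → Σ = 5.405
T = 5.405 / 1.827 = 2.958402… → 2.96

2.96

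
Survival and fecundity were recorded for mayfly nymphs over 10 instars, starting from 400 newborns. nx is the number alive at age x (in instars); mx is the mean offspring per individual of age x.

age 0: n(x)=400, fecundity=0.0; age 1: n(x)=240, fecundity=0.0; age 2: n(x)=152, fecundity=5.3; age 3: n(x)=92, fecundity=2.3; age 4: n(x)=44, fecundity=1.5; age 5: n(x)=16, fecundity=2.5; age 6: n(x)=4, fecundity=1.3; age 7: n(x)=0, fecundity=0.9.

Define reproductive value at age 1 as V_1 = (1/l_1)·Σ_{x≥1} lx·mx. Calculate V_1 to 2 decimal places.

lx = nx/n0 = nx/400: 1, 0.6, 0.38, 0.23, 0.11, 0.04, 0.01, 0
lx·mx for x ≥ 1: 0, 2.014, 0.529, 0.165, 0.1, 0.013, 0 → sum = 2.821
V_1 = 2.821 / l_1 = 2.821 / 0.6 = 4.701667… → 4.70

4.70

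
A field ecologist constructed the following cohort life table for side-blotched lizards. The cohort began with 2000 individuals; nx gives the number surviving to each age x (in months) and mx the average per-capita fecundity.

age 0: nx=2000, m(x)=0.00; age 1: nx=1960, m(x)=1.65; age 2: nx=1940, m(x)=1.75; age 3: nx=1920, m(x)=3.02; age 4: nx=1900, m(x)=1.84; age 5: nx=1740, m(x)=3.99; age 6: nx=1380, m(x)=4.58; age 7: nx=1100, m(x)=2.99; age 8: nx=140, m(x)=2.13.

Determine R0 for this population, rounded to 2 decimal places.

16.39

lx = nx/n0 = nx/2000: 1, 0.98, 0.97, 0.96, 0.95, 0.87, 0.69, 0.55, 0.07
lx·mx by age: 0, 1.617, 1.6975, 2.8992, 1.748, 3.4713, 3.1602, 1.6445, 0.1491
R0 = Σ lx·mx = 16.3868 → 16.39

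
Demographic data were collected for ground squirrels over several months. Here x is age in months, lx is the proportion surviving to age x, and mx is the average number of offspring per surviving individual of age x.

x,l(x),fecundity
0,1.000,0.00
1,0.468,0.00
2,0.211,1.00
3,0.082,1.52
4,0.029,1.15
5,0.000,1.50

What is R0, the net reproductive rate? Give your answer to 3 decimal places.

0.369

lx·mx by age: 0, 0, 0.211, 0.12464, 0.03335, 0
R0 = Σ lx·mx = 0.36899 → 0.369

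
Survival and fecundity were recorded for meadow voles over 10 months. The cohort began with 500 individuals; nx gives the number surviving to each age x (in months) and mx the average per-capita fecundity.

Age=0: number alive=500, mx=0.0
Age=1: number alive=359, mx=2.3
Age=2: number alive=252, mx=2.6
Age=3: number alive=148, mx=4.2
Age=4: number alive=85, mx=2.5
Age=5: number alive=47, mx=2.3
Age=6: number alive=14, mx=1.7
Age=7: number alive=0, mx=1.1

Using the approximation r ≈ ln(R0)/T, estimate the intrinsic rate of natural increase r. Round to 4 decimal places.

lx = nx/n0 = nx/500: 1, 0.718, 0.504, 0.296, 0.17, 0.094, 0.028, 0
R0 = Σ lx·mx = 0 + 1.6514 + 1.3104 + 1.2432 + 0.425 + 0.2162 + 0.0476 + 0 = 4.8938
Σ x·lx·mx = 11.0684; T = 11.0684/4.8938 = 2.26172…
r ≈ ln(R0)/T = ln(4.8938)/2.26172… = 0.702107… → 0.7021

0.7021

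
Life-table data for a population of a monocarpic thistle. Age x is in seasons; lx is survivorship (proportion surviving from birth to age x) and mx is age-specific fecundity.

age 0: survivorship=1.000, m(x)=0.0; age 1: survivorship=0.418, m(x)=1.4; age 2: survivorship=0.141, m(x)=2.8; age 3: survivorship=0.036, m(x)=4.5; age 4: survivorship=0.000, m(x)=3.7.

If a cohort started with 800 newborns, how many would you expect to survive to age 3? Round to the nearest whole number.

Expected survivors = N0 · l_3 = 800 × 0.036 = 28.8 → 29

29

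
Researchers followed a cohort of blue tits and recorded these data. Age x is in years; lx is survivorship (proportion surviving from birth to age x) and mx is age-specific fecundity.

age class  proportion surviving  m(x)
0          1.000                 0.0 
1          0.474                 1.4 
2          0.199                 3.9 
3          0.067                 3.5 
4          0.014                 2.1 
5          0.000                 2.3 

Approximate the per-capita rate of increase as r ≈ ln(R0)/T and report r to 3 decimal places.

0.299

R0 = Σ lx·mx = 0 + 0.6636 + 0.7761 + 0.2345 + 0.0294 + 0 = 1.7036
Σ x·lx·mx = 3.0369; T = 3.0369/1.7036 = 1.78264…
r ≈ ln(R0)/T = ln(1.7036)/1.78264… = 0.29885… → 0.299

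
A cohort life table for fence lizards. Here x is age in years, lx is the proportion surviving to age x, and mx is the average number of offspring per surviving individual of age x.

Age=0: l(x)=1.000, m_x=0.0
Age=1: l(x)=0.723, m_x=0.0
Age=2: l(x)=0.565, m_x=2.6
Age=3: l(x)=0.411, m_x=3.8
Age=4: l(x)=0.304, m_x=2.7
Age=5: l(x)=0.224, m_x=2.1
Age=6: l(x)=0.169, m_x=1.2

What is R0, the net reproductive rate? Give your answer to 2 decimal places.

4.52

lx·mx by age: 0, 0, 1.469, 1.5618, 0.8208, 0.4704, 0.2028
R0 = Σ lx·mx = 4.5248 → 4.52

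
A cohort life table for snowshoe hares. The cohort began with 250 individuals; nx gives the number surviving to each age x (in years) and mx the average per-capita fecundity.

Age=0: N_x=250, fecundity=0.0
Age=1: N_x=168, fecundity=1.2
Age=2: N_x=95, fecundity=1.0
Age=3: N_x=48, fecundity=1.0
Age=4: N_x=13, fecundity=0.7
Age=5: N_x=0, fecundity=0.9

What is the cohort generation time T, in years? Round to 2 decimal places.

lx = nx/n0 = nx/250: 1, 0.672, 0.38, 0.192, 0.052, 0
lx·mx: 0, 0.8064, 0.38, 0.192, 0.0364, 0 → R0 = 1.4148
x·lx·mx: 0, 0.8064, 0.76, 0.576, 0.1456, 0 → Σ = 2.288
T = 2.288 / 1.4148 = 1.61719… → 1.62

1.62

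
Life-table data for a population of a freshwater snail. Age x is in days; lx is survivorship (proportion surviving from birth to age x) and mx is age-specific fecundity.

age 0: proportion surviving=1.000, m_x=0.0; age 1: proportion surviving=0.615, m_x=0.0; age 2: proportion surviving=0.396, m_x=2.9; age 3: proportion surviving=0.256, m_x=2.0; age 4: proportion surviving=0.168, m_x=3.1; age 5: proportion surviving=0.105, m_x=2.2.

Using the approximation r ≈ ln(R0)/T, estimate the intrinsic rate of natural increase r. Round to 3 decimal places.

0.300

R0 = Σ lx·mx = 0 + 0 + 1.1484 + 0.512 + 0.5208 + 0.231 = 2.4122
Σ x·lx·mx = 7.071; T = 7.071/2.4122 = 2.93135…
r ≈ ln(R0)/T = ln(2.4122)/2.93135… = 0.30039… → 0.300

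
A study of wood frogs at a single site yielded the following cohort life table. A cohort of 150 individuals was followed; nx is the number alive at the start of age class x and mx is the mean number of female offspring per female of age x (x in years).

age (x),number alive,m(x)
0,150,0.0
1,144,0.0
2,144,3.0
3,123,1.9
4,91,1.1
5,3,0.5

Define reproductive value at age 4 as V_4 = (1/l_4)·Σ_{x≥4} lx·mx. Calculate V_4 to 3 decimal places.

lx = nx/n0 = nx/150: 1, 0.96, 0.96, 0.82, 0.60667…, 0.02
lx·mx for x ≥ 4: 0.667333…, 0.01 → sum = 0.677333…
V_4 = 0.677333… / l_4 = 0.677333… / 0.606667… = 1.116484… → 1.116

1.116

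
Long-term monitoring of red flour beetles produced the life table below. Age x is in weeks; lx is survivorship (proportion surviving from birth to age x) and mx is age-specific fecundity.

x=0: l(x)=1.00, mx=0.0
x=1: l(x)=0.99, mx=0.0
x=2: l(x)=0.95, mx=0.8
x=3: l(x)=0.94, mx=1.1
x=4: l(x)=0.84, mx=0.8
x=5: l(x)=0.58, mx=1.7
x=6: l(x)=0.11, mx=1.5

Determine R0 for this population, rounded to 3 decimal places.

3.617

lx·mx by age: 0, 0, 0.76, 1.034, 0.672, 0.986, 0.165
R0 = Σ lx·mx = 3.617 → 3.617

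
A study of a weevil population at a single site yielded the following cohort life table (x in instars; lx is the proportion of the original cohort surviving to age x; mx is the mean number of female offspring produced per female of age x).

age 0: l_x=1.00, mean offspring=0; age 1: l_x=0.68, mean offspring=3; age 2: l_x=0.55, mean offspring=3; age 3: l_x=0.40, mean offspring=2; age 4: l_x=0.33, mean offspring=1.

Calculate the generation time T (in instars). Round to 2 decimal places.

lx·mx: 0, 2.04, 1.65, 0.8, 0.33 → R0 = 4.82
x·lx·mx: 0, 2.04, 3.3, 2.4, 1.32 → Σ = 9.06
T = 9.06 / 4.82 = 1.879668… → 1.88

1.88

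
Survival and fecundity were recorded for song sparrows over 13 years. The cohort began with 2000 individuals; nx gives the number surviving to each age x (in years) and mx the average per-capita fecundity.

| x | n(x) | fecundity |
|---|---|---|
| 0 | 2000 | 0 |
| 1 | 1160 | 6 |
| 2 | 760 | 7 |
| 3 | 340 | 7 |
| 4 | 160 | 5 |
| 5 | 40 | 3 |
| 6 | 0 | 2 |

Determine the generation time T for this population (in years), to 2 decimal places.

lx = nx/n0 = nx/2000: 1, 0.58, 0.38, 0.17, 0.08, 0.02, 0
lx·mx: 0, 3.48, 2.66, 1.19, 0.4, 0.06, 0 → R0 = 7.79
x·lx·mx: 0, 3.48, 5.32, 3.57, 1.6, 0.3, 0 → Σ = 14.27
T = 14.27 / 7.79 = 1.831836… → 1.83

1.83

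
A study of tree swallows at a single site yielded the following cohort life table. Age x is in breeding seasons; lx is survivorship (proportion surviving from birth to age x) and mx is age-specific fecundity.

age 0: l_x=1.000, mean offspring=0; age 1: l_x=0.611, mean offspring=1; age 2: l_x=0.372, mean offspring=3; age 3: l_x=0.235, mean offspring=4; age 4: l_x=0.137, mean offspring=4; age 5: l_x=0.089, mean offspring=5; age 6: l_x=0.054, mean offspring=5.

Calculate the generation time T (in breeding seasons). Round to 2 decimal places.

lx·mx: 0, 0.611, 1.116, 0.94, 0.548, 0.445, 0.27 → R0 = 3.93
x·lx·mx: 0, 0.611, 2.232, 2.82, 2.192, 2.225, 1.62 → Σ = 11.7
T = 11.7 / 3.93 = 2.977099… → 2.98

2.98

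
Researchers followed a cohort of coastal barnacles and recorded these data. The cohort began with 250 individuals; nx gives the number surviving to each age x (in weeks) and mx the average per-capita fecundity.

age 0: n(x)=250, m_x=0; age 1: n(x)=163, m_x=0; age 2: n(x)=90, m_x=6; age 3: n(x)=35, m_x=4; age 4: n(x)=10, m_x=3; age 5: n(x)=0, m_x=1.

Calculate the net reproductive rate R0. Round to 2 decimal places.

lx = nx/n0 = nx/250: 1, 0.652, 0.36, 0.14, 0.04, 0
lx·mx by age: 0, 0, 2.16, 0.56, 0.12, 0
R0 = Σ lx·mx = 2.84 → 2.84

2.84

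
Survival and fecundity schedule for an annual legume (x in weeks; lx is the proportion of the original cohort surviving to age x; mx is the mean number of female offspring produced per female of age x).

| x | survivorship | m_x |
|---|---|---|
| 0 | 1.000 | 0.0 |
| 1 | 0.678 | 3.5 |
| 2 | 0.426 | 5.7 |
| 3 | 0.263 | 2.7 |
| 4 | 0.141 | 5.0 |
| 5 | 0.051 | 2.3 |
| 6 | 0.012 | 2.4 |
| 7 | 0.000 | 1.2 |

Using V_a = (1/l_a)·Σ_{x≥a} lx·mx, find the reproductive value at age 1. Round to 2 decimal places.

lx·mx for x ≥ 1: 2.373, 2.4282, 0.7101, 0.705, 0.1173, 0.0288, 0 → sum = 6.3624
V_1 = 6.3624 / l_1 = 6.3624 / 0.678 = 9.384071… → 9.38

9.38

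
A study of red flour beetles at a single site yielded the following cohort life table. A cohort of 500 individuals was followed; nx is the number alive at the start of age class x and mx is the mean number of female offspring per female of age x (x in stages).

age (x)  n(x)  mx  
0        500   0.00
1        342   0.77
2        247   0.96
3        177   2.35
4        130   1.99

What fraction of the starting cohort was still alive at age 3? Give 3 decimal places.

l_3 = n_3/n_0 = 177/500 = 0.354 → 0.354

0.354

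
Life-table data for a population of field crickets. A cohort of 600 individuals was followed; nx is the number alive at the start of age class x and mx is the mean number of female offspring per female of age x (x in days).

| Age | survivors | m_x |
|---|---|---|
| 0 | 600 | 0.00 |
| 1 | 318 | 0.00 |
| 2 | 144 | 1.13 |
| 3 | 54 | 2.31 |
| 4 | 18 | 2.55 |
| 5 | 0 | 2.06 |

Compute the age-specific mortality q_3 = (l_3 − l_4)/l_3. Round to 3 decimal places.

0.667

lx = nx/n0 = nx/600: 1, 0.53, 0.24, 0.09, 0.03, 0
q_3 = (l_3 − l_4) / l_3 = (0.09 − 0.03) / 0.09
     = 0.06 / 0.09 = 0.666667… → 0.667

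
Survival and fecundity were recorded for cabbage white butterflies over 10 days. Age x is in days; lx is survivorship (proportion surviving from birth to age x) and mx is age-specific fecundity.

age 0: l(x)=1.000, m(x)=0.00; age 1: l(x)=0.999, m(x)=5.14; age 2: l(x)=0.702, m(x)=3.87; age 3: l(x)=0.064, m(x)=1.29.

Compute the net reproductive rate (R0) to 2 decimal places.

lx·mx by age: 0, 5.13486, 2.71674, 0.08256
R0 = Σ lx·mx = 7.93416 → 7.93

7.93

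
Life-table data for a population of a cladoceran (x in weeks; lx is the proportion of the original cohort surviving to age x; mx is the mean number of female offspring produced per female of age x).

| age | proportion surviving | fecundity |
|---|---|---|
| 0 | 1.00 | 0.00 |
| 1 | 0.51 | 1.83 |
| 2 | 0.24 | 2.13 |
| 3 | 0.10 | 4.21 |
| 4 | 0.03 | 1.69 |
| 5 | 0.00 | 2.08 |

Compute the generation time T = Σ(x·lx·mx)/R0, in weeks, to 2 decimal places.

1.79

lx·mx: 0, 0.9333, 0.5112, 0.421, 0.0507, 0 → R0 = 1.9162
x·lx·mx: 0, 0.9333, 1.0224, 1.263, 0.2028, 0 → Σ = 3.4215
T = 3.4215 / 1.9162 = 1.785565… → 1.79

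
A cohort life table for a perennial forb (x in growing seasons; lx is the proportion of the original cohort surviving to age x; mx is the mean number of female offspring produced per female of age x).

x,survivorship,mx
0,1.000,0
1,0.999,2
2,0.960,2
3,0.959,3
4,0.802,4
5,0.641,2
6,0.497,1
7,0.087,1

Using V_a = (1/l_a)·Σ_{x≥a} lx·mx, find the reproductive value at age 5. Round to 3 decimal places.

2.911

lx·mx for x ≥ 5: 1.282, 0.497, 0.087 → sum = 1.866
V_5 = 1.866 / l_5 = 1.866 / 0.641 = 2.911076… → 2.911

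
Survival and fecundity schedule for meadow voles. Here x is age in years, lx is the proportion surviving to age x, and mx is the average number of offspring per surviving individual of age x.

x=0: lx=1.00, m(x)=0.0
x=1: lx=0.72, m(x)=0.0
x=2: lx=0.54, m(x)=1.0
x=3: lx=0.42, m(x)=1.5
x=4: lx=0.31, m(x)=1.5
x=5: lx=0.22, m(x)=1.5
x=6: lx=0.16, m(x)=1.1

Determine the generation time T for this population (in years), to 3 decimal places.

3.520

lx·mx: 0, 0, 0.54, 0.63, 0.465, 0.33, 0.176 → R0 = 2.141
x·lx·mx: 0, 0, 1.08, 1.89, 1.86, 1.65, 1.056 → Σ = 7.536
T = 7.536 / 2.141 = 3.519851… → 3.520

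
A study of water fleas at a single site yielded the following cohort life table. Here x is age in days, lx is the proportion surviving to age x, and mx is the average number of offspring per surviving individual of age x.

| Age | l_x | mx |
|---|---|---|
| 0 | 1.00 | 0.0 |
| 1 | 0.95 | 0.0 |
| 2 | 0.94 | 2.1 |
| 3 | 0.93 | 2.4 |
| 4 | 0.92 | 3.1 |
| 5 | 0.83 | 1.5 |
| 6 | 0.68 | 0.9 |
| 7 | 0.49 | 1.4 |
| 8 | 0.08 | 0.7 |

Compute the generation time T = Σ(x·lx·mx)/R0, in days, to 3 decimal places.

3.852

lx·mx: 0, 0, 1.974, 2.232, 2.852, 1.245, 0.612, 0.686, 0.056 → R0 = 9.657
x·lx·mx: 0, 0, 3.948, 6.696, 11.408, 6.225, 3.672, 4.802, 0.448 → Σ = 37.199
T = 37.199 / 9.657 = 3.852024… → 3.852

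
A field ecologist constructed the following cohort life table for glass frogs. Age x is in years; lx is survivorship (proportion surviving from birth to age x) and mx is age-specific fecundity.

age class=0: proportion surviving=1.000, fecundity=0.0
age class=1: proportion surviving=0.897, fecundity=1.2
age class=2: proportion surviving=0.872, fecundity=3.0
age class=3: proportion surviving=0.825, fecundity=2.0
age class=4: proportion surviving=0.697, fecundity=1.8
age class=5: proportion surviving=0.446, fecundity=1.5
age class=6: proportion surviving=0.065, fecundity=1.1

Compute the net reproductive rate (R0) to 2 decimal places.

lx·mx by age: 0, 1.0764, 2.616, 1.65, 1.2546, 0.669, 0.0715
R0 = Σ lx·mx = 7.3375 → 7.34

7.34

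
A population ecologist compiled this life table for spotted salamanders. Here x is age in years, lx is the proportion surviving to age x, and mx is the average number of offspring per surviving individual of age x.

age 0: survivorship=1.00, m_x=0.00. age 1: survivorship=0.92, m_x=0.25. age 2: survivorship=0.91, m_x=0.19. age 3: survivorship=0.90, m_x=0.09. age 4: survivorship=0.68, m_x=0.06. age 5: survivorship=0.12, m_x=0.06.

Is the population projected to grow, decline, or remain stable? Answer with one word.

R0 = Σ lx·mx = 0 + 0.23 + 0.1729 + 0.081 + 0.0408 + 0.0072 = 0.5319
R0 < 1, so the population is declining.

declining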